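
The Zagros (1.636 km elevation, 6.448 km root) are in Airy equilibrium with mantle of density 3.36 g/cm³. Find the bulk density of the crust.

2.68 g/cm³

ρ_c h = (ρ_m − ρ_c) r → ρ_c (h + r) = ρ_m r → ρ_c = ρ_m r / (h + r).
ρ_c = 3.36 × 6.448 km / (1.636 km + 6.448 km) = 2.68 g/cm³.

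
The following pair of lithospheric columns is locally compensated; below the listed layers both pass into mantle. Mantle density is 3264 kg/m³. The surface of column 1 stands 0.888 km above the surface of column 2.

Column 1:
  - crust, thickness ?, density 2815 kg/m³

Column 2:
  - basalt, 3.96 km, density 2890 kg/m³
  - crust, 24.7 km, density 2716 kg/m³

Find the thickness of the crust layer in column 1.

39.9 km

Take the compensation level at the base of the deeper column (depth z_c below the surface of column 1) and equate Σ ρ_i t_i down to z_c; mantle fills any gap and the z_c terms cancel.
Column 1: x×2815 + (z_c − 0 − x)×3264
Column 2: 0.888×0 + 3.96×2890 + 24.7×2716 + (z_c − 0.888 − 28.66)×3264
The z_c×3264 term appears on both sides and cancels. Collect the known terms of each column as K = Σ(ρt)_known − 3264 × (depth of known layers): K_1 = 0 − 3264×0 = 0; K_2 = 78529.6 − 3264×(0.888 + 28.66) = −17915.072.
Balance: K_1 − x×(3264 − 2815) = K_2, so x = (K_1 − K_2)/(3264 − 2815) = 17915.1/449 = 39.9 km.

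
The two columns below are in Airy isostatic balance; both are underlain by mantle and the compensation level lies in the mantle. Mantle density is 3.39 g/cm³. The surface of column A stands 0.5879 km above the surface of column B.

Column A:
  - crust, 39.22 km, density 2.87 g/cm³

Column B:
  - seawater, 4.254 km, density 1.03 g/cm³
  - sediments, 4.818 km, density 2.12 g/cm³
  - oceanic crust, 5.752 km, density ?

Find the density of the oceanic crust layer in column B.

3 g/cm³

Take the compensation level at the base of the deeper column (depth z_c below the surface of column A) and equate Σ ρ_i t_i down to z_c; mantle fills any gap and the z_c terms cancel.
Column A: 39.22×2.87 + (z_c − 39.22)×3.39
Column B: 0.5879×0 + 4.254×1.03 + 4.818×2.12 + 5.752×ρ + (z_c − 0.5879 − 14.824)×3.39
The z_c×3.39 term appears on both sides and cancels. Collect the known terms of each column as K = Σ(ρt)_known − 3.39 × (depth of known layers): K_A = 112.5614 − 3.39×39.22 = −20.3944; K_B = 14.59578 − 3.39×(0.5879 + 14.824) = −37.650561.
Balance: K_A = K_B + 5.752×ρ, so ρ = (K_A − K_B)/5.752 = 17.2562/5.752 = 3 g/cm³.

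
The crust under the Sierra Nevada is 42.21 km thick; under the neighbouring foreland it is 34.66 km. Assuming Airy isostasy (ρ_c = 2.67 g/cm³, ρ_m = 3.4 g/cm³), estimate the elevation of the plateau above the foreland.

Excess crust Δ = 42.21 km − 34.66 km = 7.55 km, split between elevation h and root r with h + r = Δ.
Airy balance ρ_c h = (ρ_m − ρ_c) r gives r = h ρ_c/(ρ_m − ρ_c), so h (1 + ρ_c/(ρ_m − ρ_c)) = Δ, i.e. h = Δ (ρ_m − ρ_c)/ρ_m.
h = 7.55 km × 0.73/3.4 = 1.62 km.

1.62 km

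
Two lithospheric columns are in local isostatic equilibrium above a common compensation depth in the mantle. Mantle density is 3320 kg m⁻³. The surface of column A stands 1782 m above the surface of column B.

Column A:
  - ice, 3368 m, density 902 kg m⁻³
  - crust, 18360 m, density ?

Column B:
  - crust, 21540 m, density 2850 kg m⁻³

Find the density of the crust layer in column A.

Take the compensation level at the base of the deeper column (depth z_c below the surface of column A) and equate Σ ρ_i t_i down to z_c; mantle fills any gap and the z_c terms cancel.
Column A: 3368×902 + 18360×ρ + (z_c − 21728)×3320
Column B: 1782×0 + 21540×2850 + (z_c − 1782 − 21540)×3320
The z_c×3320 term appears on both sides and cancels. Collect the known terms of each column as K = Σ(ρt)_known − 3320 × (depth of known layers): K_A = 3037936 − 3320×21728 = −69099024; K_B = 61389000 − 3320×(1782 + 21540) = −16040040.
Balance: K_A + 18360×ρ = K_B, so ρ = (K_B − K_A)/18360 = 53059000/18360 = 2890 kg m⁻³.

2890 kg m⁻³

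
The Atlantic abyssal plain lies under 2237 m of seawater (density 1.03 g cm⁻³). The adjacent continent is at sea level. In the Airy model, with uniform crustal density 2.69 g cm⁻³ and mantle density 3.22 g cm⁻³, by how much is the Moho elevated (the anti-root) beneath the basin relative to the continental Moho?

For local isostatic compensation: replacing crust with seawater at the top is compensated by replacing crust with mantle at the base: d (ρ_c − ρ_w) = a (ρ_m − ρ_c).
a = d (ρ_c − ρ_w)/(ρ_m − ρ_c) = 2237 m × 1.66/0.53 = 7010 m.

7010 m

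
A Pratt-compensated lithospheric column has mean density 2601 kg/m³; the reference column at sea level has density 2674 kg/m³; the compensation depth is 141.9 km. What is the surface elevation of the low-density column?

ρ_ref D = ρ (D + h) → h = D (ρ_ref − ρ)/ρ.
h = 141.9 km × (2674 − 2601)/2601 = 3.98 km.

3.98 km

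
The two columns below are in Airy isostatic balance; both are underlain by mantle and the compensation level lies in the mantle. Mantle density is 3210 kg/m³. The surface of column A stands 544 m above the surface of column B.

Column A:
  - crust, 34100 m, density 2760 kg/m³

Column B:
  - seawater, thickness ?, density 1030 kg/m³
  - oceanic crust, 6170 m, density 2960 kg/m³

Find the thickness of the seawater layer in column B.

Take the compensation level at the base of the deeper column (depth z_c below the surface of column A) and equate Σ ρ_i t_i down to z_c; mantle fills any gap and the z_c terms cancel.
Column A: 34100×2760 + (z_c − 34100)×3210
Column B: 544×0 + x×1030 + 6170×2960 + (z_c − 544 − 6170 − x)×3210
The z_c×3210 term appears on both sides and cancels. Collect the known terms of each column as K = Σ(ρt)_known − 3210 × (depth of known layers): K_A = 94116000 − 3210×34100 = −15345000; K_B = 18263200 − 3210×(544 + 6170) = −3288740.
Balance: K_A = K_B − x×(3210 − 1030), so x = (K_B − K_A)/(3210 − 1030) = 12056300/2180 = 5530 m.

5530 m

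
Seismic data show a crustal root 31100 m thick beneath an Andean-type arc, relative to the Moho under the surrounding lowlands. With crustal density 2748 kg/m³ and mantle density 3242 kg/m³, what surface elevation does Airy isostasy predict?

In Airy isostatic equilibrium: ρ_c h = (ρ_m − ρ_c) r.
h = r (ρ_m − ρ_c) / ρ_c = 31100 m × (3242 − 2748) / 2748 = 5590 m.

5590 m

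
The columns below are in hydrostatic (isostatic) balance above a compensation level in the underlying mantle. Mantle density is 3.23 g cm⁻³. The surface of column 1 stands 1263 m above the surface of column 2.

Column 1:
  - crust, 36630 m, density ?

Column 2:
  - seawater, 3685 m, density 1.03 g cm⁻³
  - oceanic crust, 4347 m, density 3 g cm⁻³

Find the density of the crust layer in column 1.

Take the compensation level at the base of the deeper column (depth z_c below the surface of column 1) and equate Σ ρ_i t_i down to z_c; mantle fills any gap and the z_c terms cancel.
Column 1: 36630×ρ + (z_c − 36630)×3.23
Column 2: 1263×0 + 3685×1.03 + 4347×3 + (z_c − 1263 − 8032)×3.23
The z_c×3.23 term appears on both sides and cancels. Collect the known terms of each column as K = Σ(ρt)_known − 3.23 × (depth of known layers): K_1 = 0 − 3.23×36630 = −118314.9; K_2 = 16836.55 − 3.23×(1263 + 8032) = −13186.3.
Balance: K_1 + 36630×ρ = K_2, so ρ = (K_2 − K_1)/36630 = 105129/36630 = 2.87 g cm⁻³.

2.87 g cm⁻³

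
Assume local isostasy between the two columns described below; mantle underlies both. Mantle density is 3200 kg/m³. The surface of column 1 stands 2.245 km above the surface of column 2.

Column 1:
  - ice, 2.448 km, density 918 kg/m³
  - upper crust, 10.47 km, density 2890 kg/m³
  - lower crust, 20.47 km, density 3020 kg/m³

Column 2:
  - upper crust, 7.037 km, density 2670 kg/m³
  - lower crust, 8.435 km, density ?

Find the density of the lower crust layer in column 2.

Take the compensation level at the base of the deeper column (depth z_c below the surface of column 1) and equate Σ ρ_i t_i down to z_c; mantle fills any gap and the z_c terms cancel.
Column 1: 2.448×918 + 10.47×2890 + 20.47×3020 + (z_c − 33.388)×3200
Column 2: 2.245×0 + 7.037×2670 + 8.435×ρ + (z_c − 2.245 − 15.472)×3200
The z_c×3200 term appears on both sides and cancels. Collect the known terms of each column as K = Σ(ρt)_known − 3200 × (depth of known layers): K_1 = 94324.964 − 3200×33.388 = −12516.636; K_2 = 18788.79 − 3200×(2.245 + 15.472) = −37905.61.
Balance: K_1 = K_2 + 8.435×ρ, so ρ = (K_1 − K_2)/8.435 = 25389/8.435 = 3010 kg/m³.

3010 kg/m³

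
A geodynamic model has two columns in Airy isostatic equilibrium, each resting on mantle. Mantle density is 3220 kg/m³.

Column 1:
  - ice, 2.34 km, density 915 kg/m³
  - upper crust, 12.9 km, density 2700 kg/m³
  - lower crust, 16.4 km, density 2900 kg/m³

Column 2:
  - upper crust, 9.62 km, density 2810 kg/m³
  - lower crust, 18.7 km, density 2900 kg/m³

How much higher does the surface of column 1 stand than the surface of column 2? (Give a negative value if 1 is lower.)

For any compensation level in the mantle, the mantle terms cancel and isostasy reduces to e = (Σt_1 − Σt_2) − (Σ(ρt)_1 − Σ(ρt)_2) / ρ_m.
Σt_1 = 31.64 km; Σt_2 = 28.32 km; Σ(ρt)_1 = 84531.1; Σ(ρt)_2 = 81262.2 (in km·kg/m³).
e = (31.64 − 28.32) − (84531.1 − 81262.2) / 3220 = 2.3 km.

2.3 km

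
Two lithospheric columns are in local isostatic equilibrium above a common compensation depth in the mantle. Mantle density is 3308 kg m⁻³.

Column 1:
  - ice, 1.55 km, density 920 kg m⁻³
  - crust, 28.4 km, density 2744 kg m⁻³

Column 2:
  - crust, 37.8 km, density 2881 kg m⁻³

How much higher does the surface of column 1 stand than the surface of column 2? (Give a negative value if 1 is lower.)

For any compensation level in the mantle, the mantle terms cancel and isostasy reduces to e = (Σt_1 − Σt_2) − (Σ(ρt)_1 − Σ(ρt)_2) / ρ_m.
Σt_1 = 29.95 km; Σt_2 = 37.8 km; Σ(ρt)_1 = 79355.6; Σ(ρt)_2 = 108901.8 (in km·kg m⁻³).
e = (29.95 − 37.8) − (79355.6 − 108901.8) / 3308 = 1.08 km.

1.08 km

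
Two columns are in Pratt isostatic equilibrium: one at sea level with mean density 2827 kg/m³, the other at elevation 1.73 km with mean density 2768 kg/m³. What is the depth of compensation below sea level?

81.2 km

ρ_ref D = ρ (D + h) → D (ρ_ref − ρ) = ρ h.
D = ρ h/(ρ_ref − ρ) = 2768 × 1.73 km/(2827 − 2768) = 81.2 km.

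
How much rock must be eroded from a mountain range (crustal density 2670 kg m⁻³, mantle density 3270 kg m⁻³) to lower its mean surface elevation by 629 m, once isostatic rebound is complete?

3430 m

Net drop Δ = e − u = e − e ρ_c/ρ_m = e (ρ_m − ρ_c)/ρ_m.
e = Δ ρ_m/(ρ_m − ρ_c) = 629 m × 3270/600 = 3430 m.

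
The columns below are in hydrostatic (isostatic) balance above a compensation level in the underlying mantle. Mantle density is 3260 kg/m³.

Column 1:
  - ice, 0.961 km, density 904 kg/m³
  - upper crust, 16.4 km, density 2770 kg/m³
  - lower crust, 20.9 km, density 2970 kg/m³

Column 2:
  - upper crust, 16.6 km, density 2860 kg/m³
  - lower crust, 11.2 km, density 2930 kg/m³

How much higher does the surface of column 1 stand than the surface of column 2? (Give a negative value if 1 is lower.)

1.85 km

For any compensation level in the mantle, the mantle terms cancel and isostasy reduces to e = (Σt_1 − Σt_2) − (Σ(ρt)_1 − Σ(ρt)_2) / ρ_m.
Σt_1 = 38.261 km; Σt_2 = 27.8 km; Σ(ρt)_1 = 108369.744; Σ(ρt)_2 = 80292 (in km·kg/m³).
e = (38.261 − 27.8) − (108369.744 − 80292) / 3260 = 1.85 km.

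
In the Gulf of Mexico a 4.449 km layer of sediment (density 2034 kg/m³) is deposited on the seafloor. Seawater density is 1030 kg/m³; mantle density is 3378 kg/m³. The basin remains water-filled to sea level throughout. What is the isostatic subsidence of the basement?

Submarine loading: the sediment displaces seawater, and the subsidence is in turn flooded, so s (ρ_m − ρ_w) = t (ρ_sed − ρ_w).
s = 4.449 km × (2034 − 1030) / (3378 − 1030) = 1.9 km.

1.9 km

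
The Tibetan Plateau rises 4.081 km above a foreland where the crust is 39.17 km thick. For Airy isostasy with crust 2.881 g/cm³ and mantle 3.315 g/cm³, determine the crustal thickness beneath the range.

70.3 km

Root depth r = h ρ_c / (ρ_m − ρ_c) = 4.081 km × 2.881 / 0.434 = 27.09 km.
Total thickness = T + h + r = 39.17 km + 4.081 km + 27.09 km = 70.3 km.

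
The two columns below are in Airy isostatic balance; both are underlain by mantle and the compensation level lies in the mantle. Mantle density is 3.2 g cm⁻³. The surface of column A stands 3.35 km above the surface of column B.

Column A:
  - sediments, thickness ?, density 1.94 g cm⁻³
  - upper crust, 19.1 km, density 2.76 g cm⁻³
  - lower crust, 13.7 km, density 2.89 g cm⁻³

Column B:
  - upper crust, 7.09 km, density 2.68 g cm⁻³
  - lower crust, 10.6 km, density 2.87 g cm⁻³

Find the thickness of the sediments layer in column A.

4.17 km

Take the compensation level at the base of the deeper column (depth z_c below the surface of column A) and equate Σ ρ_i t_i down to z_c; mantle fills any gap and the z_c terms cancel.
Column A: x×1.94 + 19.1×2.76 + 13.7×2.89 + (z_c − 32.8 − x)×3.2
Column B: 3.35×0 + 7.09×2.68 + 10.6×2.87 + (z_c − 3.35 − 17.69)×3.2
The z_c×3.2 term appears on both sides and cancels. Collect the known terms of each column as K = Σ(ρt)_known − 3.2 × (depth of known layers): K_A = 92.309 − 3.2×32.8 = −12.651; K_B = 49.4232 − 3.2×(3.35 + 17.69) = −17.9048.
Balance: K_A − x×(3.2 − 1.94) = K_B, so x = (K_A − K_B)/(3.2 − 1.94) = 5.2538/1.26 = 4.17 km.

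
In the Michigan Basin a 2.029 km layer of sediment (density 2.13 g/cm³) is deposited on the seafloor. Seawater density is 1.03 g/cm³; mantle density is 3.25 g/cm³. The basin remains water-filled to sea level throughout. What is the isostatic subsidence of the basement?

Submarine loading: the sediment displaces seawater, and the subsidence is in turn flooded, so s (ρ_m − ρ_w) = t (ρ_sed − ρ_w).
s = 2.029 km × (2.13 − 1.03) / (3.25 − 1.03) = 1.01 km.

1.01 km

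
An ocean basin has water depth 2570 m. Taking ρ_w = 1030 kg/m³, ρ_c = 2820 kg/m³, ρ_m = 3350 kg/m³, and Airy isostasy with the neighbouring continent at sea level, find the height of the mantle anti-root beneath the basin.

8680 m

Equating mass per unit area of the two columns: replacing crust with seawater at the top is compensated by replacing crust with mantle at the base: d (ρ_c − ρ_w) = a (ρ_m − ρ_c).
a = d (ρ_c − ρ_w)/(ρ_m − ρ_c) = 2570 m × 1790/530 = 8680 m.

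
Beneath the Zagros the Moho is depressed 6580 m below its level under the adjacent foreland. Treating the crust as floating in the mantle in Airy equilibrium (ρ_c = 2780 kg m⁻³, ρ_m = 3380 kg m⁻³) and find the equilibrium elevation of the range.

1420 m

By Archimedes' principle applied to the lithosphere: ρ_c h = (ρ_m − ρ_c) r.
h = r (ρ_m − ρ_c) / ρ_c = 6580 m × (3380 − 2780) / 2780 = 1420 m.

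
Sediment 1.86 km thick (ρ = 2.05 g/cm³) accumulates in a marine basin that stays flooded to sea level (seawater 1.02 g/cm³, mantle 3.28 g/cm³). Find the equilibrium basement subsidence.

0.848 km

Submarine loading: the sediment displaces seawater, and the subsidence is in turn flooded, so s (ρ_m − ρ_w) = t (ρ_sed − ρ_w).
s = 1.86 km × (2.05 − 1.02) / (3.28 − 1.02) = 0.848 km.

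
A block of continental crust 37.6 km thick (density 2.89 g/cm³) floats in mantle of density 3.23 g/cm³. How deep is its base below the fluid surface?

33.6 km

Draft d = t ρ_obj/ρ_fluid = 37.6 km × 2.89/3.23 = 33.6 km.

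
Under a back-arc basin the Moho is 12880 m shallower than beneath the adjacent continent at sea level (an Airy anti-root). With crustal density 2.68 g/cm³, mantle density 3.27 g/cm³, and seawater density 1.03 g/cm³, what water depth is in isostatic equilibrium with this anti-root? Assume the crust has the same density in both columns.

4610 m

Replacing a thickness d of crust by seawater at the top must be balanced by replacing crust with mantle at the base: d (ρ_c − ρ_w) = a (ρ_m − ρ_c).
d = a (ρ_m − ρ_c)/(ρ_c − ρ_w) = 12880 m × 0.59/1.65 = 4610 m.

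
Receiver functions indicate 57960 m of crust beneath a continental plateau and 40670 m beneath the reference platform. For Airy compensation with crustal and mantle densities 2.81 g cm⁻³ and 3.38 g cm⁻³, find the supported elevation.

Excess crust Δ = 57960 m − 40670 m = 17290 m, split between elevation h and root r with h + r = Δ.
Airy balance ρ_c h = (ρ_m − ρ_c) r gives r = h ρ_c/(ρ_m − ρ_c), so h (1 + ρ_c/(ρ_m − ρ_c)) = Δ, i.e. h = Δ (ρ_m − ρ_c)/ρ_m.
h = 17290 m × 0.57/3.38 = 2920 m.

2920 m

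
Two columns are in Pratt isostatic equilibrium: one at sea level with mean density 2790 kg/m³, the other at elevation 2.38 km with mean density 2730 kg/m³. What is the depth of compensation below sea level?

ρ_ref D = ρ (D + h) → D (ρ_ref − ρ) = ρ h.
D = ρ h/(ρ_ref − ρ) = 2730 × 2.38 km/(2790 − 2730) = 108 km.

108 km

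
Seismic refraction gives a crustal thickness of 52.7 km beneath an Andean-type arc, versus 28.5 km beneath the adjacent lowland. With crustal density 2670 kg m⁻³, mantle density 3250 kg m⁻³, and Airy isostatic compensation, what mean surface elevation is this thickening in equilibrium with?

4.32 km

Excess crust Δ = 52.7 km − 28.5 km = 24.2 km, split between elevation h and root r with h + r = Δ.
Airy balance ρ_c h = (ρ_m − ρ_c) r gives r = h ρ_c/(ρ_m − ρ_c), so h (1 + ρ_c/(ρ_m − ρ_c)) = Δ, i.e. h = Δ (ρ_m − ρ_c)/ρ_m.
h = 24.2 km × 580/3250 = 4.32 km.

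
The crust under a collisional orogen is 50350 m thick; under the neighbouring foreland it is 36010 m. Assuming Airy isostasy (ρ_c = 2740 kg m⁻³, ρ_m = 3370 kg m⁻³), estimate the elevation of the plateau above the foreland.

2680 m

Excess crust Δ = 50350 m − 36010 m = 14340 m, split between elevation h and root r with h + r = Δ.
Airy balance ρ_c h = (ρ_m − ρ_c) r gives r = h ρ_c/(ρ_m − ρ_c), so h (1 + ρ_c/(ρ_m − ρ_c)) = Δ, i.e. h = Δ (ρ_m − ρ_c)/ρ_m.
h = 14340 m × 630/3370 = 2680 m.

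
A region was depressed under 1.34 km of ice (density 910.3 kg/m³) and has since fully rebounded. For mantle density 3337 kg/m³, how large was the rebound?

0.366 km

Removing the load lets mantle flow back in; uplift u satisfies ρ_ice t = ρ_m u.
u = t ρ_ice/ρ_m = 1.34 km × 910.3/3337 = 0.366 km.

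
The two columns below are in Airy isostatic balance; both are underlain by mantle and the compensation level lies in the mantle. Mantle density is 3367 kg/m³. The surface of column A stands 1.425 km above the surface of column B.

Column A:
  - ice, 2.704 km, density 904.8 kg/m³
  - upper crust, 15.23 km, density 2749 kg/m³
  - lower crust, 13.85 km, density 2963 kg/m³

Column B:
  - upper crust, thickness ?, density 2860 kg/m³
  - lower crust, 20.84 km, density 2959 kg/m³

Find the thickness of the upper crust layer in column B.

Take the compensation level at the base of the deeper column (depth z_c below the surface of column A) and equate Σ ρ_i t_i down to z_c; mantle fills any gap and the z_c terms cancel.
Column A: 2.704×904.8 + 15.23×2749 + 13.85×2963 + (z_c − 31.784)×3367
Column B: 1.425×0 + x×2860 + 20.84×2959 + (z_c − 1.425 − 20.84 − x)×3367
The z_c×3367 term appears on both sides and cancels. Collect the known terms of each column as K = Σ(ρt)_known − 3367 × (depth of known layers): K_A = 85351.3992 − 3367×31.784 = −21665.3288; K_B = 61665.56 − 3367×(1.425 + 20.84) = −13300.695.
Balance: K_A = K_B − x×(3367 − 2860), so x = (K_B − K_A)/(3367 − 2860) = 8364.63/507 = 16.5 km.

16.5 km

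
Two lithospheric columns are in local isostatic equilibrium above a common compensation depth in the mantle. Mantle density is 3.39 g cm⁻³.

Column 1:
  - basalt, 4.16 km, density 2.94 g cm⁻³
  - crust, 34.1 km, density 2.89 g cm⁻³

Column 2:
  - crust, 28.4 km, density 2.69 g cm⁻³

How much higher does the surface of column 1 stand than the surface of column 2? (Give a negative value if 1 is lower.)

−0.283 km

For any compensation level in the mantle, the mantle terms cancel and isostasy reduces to e = (Σt_1 − Σt_2) − (Σ(ρt)_1 − Σ(ρt)_2) / ρ_m.
Σt_1 = 38.26 km; Σt_2 = 28.4 km; Σ(ρt)_1 = 110.7794; Σ(ρt)_2 = 76.396 (in km·g cm⁻³).
e = (38.26 − 28.4) − (110.7794 − 76.396) / 3.39 = −0.283 km.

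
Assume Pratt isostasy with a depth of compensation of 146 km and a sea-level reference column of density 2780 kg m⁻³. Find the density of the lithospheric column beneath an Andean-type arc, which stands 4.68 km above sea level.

2690 kg m⁻³

Pratt balance: ρ_ref D = ρ (D + h).
ρ = ρ_ref D/(D + h) = 2780 × 146 km/(146 km + 4.68 km) = 2690 kg m⁻³.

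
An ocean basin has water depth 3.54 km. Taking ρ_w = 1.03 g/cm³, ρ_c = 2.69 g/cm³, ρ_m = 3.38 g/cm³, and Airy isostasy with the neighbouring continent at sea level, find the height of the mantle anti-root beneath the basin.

8.52 km

Equating mass per unit area of the two columns: replacing crust with seawater at the top is compensated by replacing crust with mantle at the base: d (ρ_c − ρ_w) = a (ρ_m − ρ_c).
a = d (ρ_c − ρ_w)/(ρ_m − ρ_c) = 3.54 km × 1.66/0.69 = 8.52 km.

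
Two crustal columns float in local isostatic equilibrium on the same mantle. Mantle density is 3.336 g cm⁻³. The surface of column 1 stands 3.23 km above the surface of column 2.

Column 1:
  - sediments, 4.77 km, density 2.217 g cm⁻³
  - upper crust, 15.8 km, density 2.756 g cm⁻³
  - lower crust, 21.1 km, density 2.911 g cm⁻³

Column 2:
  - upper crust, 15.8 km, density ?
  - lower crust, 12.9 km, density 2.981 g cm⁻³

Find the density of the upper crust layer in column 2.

Take the compensation level at the base of the deeper column (depth z_c below the surface of column 1) and equate Σ ρ_i t_i down to z_c; mantle fills any gap and the z_c terms cancel.
Column 1: 4.77×2.217 + 15.8×2.756 + 21.1×2.911 + (z_c − 41.67)×3.336
Column 2: 3.23×0 + 15.8×ρ + 12.9×2.981 + (z_c − 3.23 − 28.7)×3.336
The z_c×3.336 term appears on both sides and cancels. Collect the known terms of each column as K = Σ(ρt)_known − 3.336 × (depth of known layers): K_1 = 115.54199 − 3.336×41.67 = −23.46913; K_2 = 38.4549 − 3.336×(3.23 + 28.7) = −68.06358.
Balance: K_1 = K_2 + 15.8×ρ, so ρ = (K_1 − K_2)/15.8 = 44.5944/15.8 = 2.82 g cm⁻³.

2.82 g cm⁻³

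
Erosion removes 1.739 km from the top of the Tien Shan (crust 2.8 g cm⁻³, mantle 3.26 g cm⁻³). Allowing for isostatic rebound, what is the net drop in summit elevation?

Rebound u = e ρ_c/ρ_m = 1.739 km × 2.8/3.26 = 1.494 km.
Net surface drop = e − u = 1.739 km − 1.494 km = e (ρ_m − ρ_c)/ρ_m = 0.245 km.

0.245 km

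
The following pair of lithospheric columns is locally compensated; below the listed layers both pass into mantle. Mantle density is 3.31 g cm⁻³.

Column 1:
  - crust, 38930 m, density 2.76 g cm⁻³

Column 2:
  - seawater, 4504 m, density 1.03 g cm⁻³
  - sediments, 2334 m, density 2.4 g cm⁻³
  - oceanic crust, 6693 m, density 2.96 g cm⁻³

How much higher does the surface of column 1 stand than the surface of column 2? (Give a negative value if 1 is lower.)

2020 m

For any compensation level in the mantle, the mantle terms cancel and isostasy reduces to e = (Σt_1 − Σt_2) − (Σ(ρt)_1 − Σ(ρt)_2) / ρ_m.
Σt_1 = 38930 m; Σt_2 = 13531 m; Σ(ρt)_1 = 107446.8; Σ(ρt)_2 = 30052 (in m·g cm⁻³).
e = (38930 − 13531) − (107446.8 − 30052) / 3.31 = 2020 m.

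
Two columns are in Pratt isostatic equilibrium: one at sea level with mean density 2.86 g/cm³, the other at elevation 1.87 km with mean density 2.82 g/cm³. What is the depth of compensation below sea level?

132 km

ρ_ref D = ρ (D + h) → D (ρ_ref − ρ) = ρ h.
D = ρ h/(ρ_ref − ρ) = 2.82 × 1.87 km/(2.86 − 2.82) = 132 km.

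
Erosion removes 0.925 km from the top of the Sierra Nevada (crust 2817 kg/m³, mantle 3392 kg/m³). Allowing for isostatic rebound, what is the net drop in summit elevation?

0.157 km

Rebound u = e ρ_c/ρ_m = 0.925 km × 2817/3392 = 0.7682 km.
Net surface drop = e − u = 0.925 km − 0.7682 km = e (ρ_m − ρ_c)/ρ_m = 0.157 km.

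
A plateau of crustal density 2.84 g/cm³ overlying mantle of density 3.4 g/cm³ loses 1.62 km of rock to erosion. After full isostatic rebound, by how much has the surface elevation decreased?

0.267 km

Rebound u = e ρ_c/ρ_m = 1.62 km × 2.84/3.4 = 1.353 km.
Net surface drop = e − u = 1.62 km − 1.353 km = e (ρ_m − ρ_c)/ρ_m = 0.267 km.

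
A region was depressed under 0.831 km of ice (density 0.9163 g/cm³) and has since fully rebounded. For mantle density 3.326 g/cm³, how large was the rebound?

Removing the load lets mantle flow back in; uplift u satisfies ρ_ice t = ρ_m u.
u = t ρ_ice/ρ_m = 0.831 km × 0.9163/3.326 = 0.229 km.

0.229 km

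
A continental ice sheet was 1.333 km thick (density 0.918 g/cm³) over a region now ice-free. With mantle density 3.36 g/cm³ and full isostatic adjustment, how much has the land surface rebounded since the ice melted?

Removing the load lets mantle flow back in; uplift u satisfies ρ_ice t = ρ_m u.
u = t ρ_ice/ρ_m = 1.333 km × 0.918/3.36 = 0.364 km.

0.364 km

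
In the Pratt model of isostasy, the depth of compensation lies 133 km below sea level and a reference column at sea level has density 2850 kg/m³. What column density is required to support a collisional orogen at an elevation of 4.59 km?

Pratt balance: ρ_ref D = ρ (D + h).
ρ = ρ_ref D/(D + h) = 2850 × 133 km/(133 km + 4.59 km) = 2750 kg/m³.

2750 kg/m³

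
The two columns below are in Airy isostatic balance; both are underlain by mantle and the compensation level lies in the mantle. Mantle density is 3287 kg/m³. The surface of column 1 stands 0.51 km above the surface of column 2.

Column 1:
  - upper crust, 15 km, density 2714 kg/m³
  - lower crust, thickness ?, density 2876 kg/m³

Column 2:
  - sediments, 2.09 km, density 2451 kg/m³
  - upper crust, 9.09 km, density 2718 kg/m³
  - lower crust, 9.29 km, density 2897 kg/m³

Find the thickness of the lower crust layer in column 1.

Take the compensation level at the base of the deeper column (depth z_c below the surface of column 1) and equate Σ ρ_i t_i down to z_c; mantle fills any gap and the z_c terms cancel.
Column 1: 15×2714 + x×2876 + (z_c − 15 − x)×3287
Column 2: 0.51×0 + 2.09×2451 + 9.09×2718 + 9.29×2897 + (z_c − 0.51 − 20.47)×3287
The z_c×3287 term appears on both sides and cancels. Collect the known terms of each column as K = Σ(ρt)_known − 3287 × (depth of known layers): K_1 = 40710 − 3287×15 = −8595; K_2 = 56742.34 − 3287×(0.51 + 20.47) = −12218.92.
Balance: K_1 − x×(3287 − 2876) = K_2, so x = (K_1 − K_2)/(3287 − 2876) = 3623.92/411 = 8.82 km.

8.82 km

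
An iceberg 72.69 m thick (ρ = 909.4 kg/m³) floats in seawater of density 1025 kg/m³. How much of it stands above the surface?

Floating equilibrium: submerged depth d = t ρ_obj/ρ_fluid = 72.69 m × 909.4/1025 = 64.49 m.
Freeboard = t − d = 72.69 m − 64.49 m = 8.2 m.

8.2 m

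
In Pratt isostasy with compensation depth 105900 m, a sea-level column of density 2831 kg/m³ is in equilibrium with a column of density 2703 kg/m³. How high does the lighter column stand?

ρ_ref D = ρ (D + h) → h = D (ρ_ref − ρ)/ρ.
h = 105900 m × (2831 − 2703)/2703 = 5010 m.

5010 m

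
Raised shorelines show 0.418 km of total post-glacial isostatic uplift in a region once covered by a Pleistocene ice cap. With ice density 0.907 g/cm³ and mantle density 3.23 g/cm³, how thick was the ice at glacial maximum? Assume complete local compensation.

1.49 km

u = t ρ_ice/ρ_m → t = u ρ_m/ρ_ice = 0.418 km × 3.23/0.907 = 1.49 km.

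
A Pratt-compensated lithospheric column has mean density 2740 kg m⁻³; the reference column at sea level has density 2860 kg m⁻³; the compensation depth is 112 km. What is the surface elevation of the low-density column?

4.91 km

ρ_ref D = ρ (D + h) → h = D (ρ_ref − ρ)/ρ.
h = 112 km × (2860 − 2740)/2740 = 4.91 km.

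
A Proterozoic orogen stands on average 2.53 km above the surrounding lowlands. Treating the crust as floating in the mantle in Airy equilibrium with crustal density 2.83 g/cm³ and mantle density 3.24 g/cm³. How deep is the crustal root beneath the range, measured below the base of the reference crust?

17.5 km

In Airy isostatic equilibrium: the weight of the topography is balanced by the buoyancy of the root, ρ_c h = (ρ_m − ρ_c) r.
r = h · ρ_c / (ρ_m − ρ_c) = 2.53 km × 2.83 / (3.24 − 2.83) = 17.5 km.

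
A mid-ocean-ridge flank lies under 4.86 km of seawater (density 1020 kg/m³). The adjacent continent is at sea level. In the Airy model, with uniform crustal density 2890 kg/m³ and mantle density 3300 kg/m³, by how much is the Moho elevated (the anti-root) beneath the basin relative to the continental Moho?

Isostatic balance requires: replacing crust with seawater at the top is compensated by replacing crust with mantle at the base: d (ρ_c − ρ_w) = a (ρ_m − ρ_c).
a = d (ρ_c − ρ_w)/(ρ_m − ρ_c) = 4.86 km × 1870/410 = 22.2 km.

22.2 km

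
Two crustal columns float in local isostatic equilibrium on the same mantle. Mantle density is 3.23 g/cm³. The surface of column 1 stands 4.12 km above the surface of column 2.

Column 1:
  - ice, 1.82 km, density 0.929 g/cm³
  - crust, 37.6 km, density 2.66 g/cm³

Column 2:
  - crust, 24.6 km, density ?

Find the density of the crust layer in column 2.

Take the compensation level at the base of the deeper column (depth z_c below the surface of column 1) and equate Σ ρ_i t_i down to z_c; mantle fills any gap and the z_c terms cancel.
Column 1: 1.82×0.929 + 37.6×2.66 + (z_c − 39.42)×3.23
Column 2: 4.12×0 + 24.6×ρ + (z_c − 4.12 − 24.6)×3.23
The z_c×3.23 term appears on both sides and cancels. Collect the known terms of each column as K = Σ(ρt)_known − 3.23 × (depth of known layers): K_1 = 101.70678 − 3.23×39.42 = −25.61982; K_2 = 0 − 3.23×(4.12 + 24.6) = −92.7656.
Balance: K_1 = K_2 + 24.6×ρ, so ρ = (K_1 − K_2)/24.6 = 67.1458/24.6 = 2.73 g/cm³.

2.73 g/cm³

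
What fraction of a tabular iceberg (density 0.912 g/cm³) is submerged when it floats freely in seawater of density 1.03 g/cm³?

Submerged fraction = ρ_obj/ρ_fluid = 0.912/1.03 = 0.885.

0.885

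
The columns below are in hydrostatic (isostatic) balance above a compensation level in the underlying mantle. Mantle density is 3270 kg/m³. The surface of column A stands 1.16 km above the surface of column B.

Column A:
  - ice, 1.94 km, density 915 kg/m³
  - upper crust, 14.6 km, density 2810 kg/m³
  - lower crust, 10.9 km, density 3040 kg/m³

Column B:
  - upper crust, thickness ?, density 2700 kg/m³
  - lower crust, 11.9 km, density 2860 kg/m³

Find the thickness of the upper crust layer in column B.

Take the compensation level at the base of the deeper column (depth z_c below the surface of column A) and equate Σ ρ_i t_i down to z_c; mantle fills any gap and the z_c terms cancel.
Column A: 1.94×915 + 14.6×2810 + 10.9×3040 + (z_c − 27.44)×3270
Column B: 1.16×0 + x×2700 + 11.9×2860 + (z_c − 1.16 − 11.9 − x)×3270
The z_c×3270 term appears on both sides and cancels. Collect the known terms of each column as K = Σ(ρt)_known − 3270 × (depth of known layers): K_A = 75937.1 − 3270×27.44 = −13791.7; K_B = 34034 − 3270×(1.16 + 11.9) = −8672.2.
Balance: K_A = K_B − x×(3270 − 2700), so x = (K_B − K_A)/(3270 − 2700) = 5119.5/570 = 8.98 km.

8.98 km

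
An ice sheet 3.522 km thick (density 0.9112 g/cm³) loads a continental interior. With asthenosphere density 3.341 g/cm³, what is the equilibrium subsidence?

Equating mass per unit area of the two columns: the ice load ρ_ice t is balanced by mantle displaced below, ρ_m s.
s = t ρ_ice / ρ_m = 3.522 km × 0.9112/3.341 = 0.961 km.

0.961 km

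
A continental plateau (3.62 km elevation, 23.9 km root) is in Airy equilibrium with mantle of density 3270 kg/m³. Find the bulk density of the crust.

2840 kg/m³

ρ_c h = (ρ_m − ρ_c) r → ρ_c (h + r) = ρ_m r → ρ_c = ρ_m r / (h + r).
ρ_c = 3270 × 23.9 km / (3.62 km + 23.9 km) = 2840 kg/m³.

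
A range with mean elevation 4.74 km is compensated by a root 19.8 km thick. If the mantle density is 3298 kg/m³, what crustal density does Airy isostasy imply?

ρ_c h = (ρ_m − ρ_c) r → ρ_c (h + r) = ρ_m r → ρ_c = ρ_m r / (h + r).
ρ_c = 3298 × 19.8 km / (4.74 km + 19.8 km) = 2660 kg/m³.

2660 kg/m³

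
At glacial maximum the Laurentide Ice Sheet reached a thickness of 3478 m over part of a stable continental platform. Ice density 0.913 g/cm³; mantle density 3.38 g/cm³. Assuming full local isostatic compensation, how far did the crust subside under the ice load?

939 m

Equating mass per unit area of the two columns: the ice load ρ_ice t is balanced by mantle displaced below, ρ_m s.
s = t ρ_ice / ρ_m = 3478 m × 0.913/3.38 = 939 m.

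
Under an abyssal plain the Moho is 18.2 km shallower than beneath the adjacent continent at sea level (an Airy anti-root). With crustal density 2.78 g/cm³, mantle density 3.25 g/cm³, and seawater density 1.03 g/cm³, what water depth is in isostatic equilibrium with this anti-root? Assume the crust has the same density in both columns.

Replacing a thickness d of crust by seawater at the top must be balanced by replacing crust with mantle at the base: d (ρ_c − ρ_w) = a (ρ_m − ρ_c).
d = a (ρ_m − ρ_c)/(ρ_c − ρ_w) = 18.2 km × 0.47/1.75 = 4.89 km.

4.89 km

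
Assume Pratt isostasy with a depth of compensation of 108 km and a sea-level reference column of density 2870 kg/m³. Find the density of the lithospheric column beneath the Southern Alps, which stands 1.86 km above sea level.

2820 kg/m³

Pratt balance: ρ_ref D = ρ (D + h).
ρ = ρ_ref D/(D + h) = 2870 × 108 km/(108 km + 1.86 km) = 2820 kg/m³.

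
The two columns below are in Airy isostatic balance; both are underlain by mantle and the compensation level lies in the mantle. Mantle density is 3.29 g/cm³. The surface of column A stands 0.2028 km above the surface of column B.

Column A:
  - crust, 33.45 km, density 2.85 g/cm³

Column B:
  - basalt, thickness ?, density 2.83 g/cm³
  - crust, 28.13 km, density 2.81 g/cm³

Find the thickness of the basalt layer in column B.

1.19 km

Take the compensation level at the base of the deeper column (depth z_c below the surface of column A) and equate Σ ρ_i t_i down to z_c; mantle fills any gap and the z_c terms cancel.
Column A: 33.45×2.85 + (z_c − 33.45)×3.29
Column B: 0.2028×0 + x×2.83 + 28.13×2.81 + (z_c − 0.2028 − 28.13 − x)×3.29
The z_c×3.29 term appears on both sides and cancels. Collect the known terms of each column as K = Σ(ρt)_known − 3.29 × (depth of known layers): K_A = 95.3325 − 3.29×33.45 = −14.718; K_B = 79.0453 − 3.29×(0.2028 + 28.13) = −14.169612.
Balance: K_A = K_B − x×(3.29 − 2.83), so x = (K_B − K_A)/(3.29 − 2.83) = 0.548388/0.46 = 1.19 km.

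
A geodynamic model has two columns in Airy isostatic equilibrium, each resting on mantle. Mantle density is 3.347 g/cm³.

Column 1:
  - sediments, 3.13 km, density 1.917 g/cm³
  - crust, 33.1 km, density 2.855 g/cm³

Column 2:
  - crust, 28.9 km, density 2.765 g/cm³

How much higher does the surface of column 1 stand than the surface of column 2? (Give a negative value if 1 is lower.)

1.18 km

For any compensation level in the mantle, the mantle terms cancel and isostasy reduces to e = (Σt_1 − Σt_2) − (Σ(ρt)_1 − Σ(ρt)_2) / ρ_m.
Σt_1 = 36.23 km; Σt_2 = 28.9 km; Σ(ρt)_1 = 100.50071; Σ(ρt)_2 = 79.9085 (in km·g/cm³).
e = (36.23 − 28.9) − (100.50071 − 79.9085) / 3.347 = 1.18 km.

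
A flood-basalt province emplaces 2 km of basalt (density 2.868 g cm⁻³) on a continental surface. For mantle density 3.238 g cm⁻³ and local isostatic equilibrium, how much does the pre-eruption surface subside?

1.77 km

Subaerial loading: s = t ρ_load / ρ_m.
s = 2 km × 2.868/3.238 = 1.77 km.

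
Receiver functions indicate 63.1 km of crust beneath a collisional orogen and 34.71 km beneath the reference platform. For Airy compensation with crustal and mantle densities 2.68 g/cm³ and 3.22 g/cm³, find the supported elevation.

Excess crust Δ = 63.1 km − 34.71 km = 28.39 km, split between elevation h and root r with h + r = Δ.
Airy balance ρ_c h = (ρ_m − ρ_c) r gives r = h ρ_c/(ρ_m − ρ_c), so h (1 + ρ_c/(ρ_m − ρ_c)) = Δ, i.e. h = Δ (ρ_m − ρ_c)/ρ_m.
h = 28.39 km × 0.54/3.22 = 4.76 km.

4.76 km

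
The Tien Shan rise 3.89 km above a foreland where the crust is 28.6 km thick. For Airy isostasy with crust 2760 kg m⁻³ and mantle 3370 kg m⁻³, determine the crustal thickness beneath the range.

50.1 km

Root depth r = h ρ_c / (ρ_m − ρ_c) = 3.89 km × 2760 / 610 = 17.6 km.
Total thickness = T + h + r = 28.6 km + 3.89 km + 17.6 km = 50.1 km.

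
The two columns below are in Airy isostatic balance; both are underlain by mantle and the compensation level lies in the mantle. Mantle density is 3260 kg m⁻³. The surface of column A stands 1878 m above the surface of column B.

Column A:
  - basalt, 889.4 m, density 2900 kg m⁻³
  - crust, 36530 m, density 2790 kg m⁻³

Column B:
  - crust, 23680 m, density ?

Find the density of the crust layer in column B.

Take the compensation level at the base of the deeper column (depth z_c below the surface of column A) and equate Σ ρ_i t_i down to z_c; mantle fills any gap and the z_c terms cancel.
Column A: 889.4×2900 + 36530×2790 + (z_c − 37419.4)×3260
Column B: 1878×0 + 23680×ρ + (z_c − 1878 − 23680)×3260
The z_c×3260 term appears on both sides and cancels. Collect the known terms of each column as K = Σ(ρt)_known − 3260 × (depth of known layers): K_A = 104497960 − 3260×37419.4 = −17489284; K_B = 0 − 3260×(1878 + 23680) = −83319080.
Balance: K_A = K_B + 23680×ρ, so ρ = (K_A − K_B)/23680 = 65829800/23680 = 2780 kg m⁻³.

2780 kg m⁻³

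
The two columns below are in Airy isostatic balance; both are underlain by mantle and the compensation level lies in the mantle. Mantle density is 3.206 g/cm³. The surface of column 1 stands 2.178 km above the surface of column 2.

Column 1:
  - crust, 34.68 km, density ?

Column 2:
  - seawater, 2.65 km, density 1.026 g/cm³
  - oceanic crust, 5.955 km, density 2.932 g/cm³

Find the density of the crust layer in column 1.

Take the compensation level at the base of the deeper column (depth z_c below the surface of column 1) and equate Σ ρ_i t_i down to z_c; mantle fills any gap and the z_c terms cancel.
Column 1: 34.68×ρ + (z_c − 34.68)×3.206
Column 2: 2.178×0 + 2.65×1.026 + 5.955×2.932 + (z_c − 2.178 − 8.605)×3.206
The z_c×3.206 term appears on both sides and cancels. Collect the known terms of each column as K = Σ(ρt)_known − 3.206 × (depth of known layers): K_1 = 0 − 3.206×34.68 = −111.18408; K_2 = 20.17896 − 3.206×(2.178 + 8.605) = −14.391338.
Balance: K_1 + 34.68×ρ = K_2, so ρ = (K_2 − K_1)/34.68 = 96.7927/34.68 = 2.79 g/cm³.

2.79 g/cm³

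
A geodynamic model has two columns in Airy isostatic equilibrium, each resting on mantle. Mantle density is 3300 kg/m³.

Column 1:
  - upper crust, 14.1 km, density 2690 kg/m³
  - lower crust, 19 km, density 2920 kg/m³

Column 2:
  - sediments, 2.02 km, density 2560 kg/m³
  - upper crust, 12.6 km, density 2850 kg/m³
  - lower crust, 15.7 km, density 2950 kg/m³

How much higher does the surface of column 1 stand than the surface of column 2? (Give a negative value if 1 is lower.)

0.958 km

For any compensation level in the mantle, the mantle terms cancel and isostasy reduces to e = (Σt_1 − Σt_2) − (Σ(ρt)_1 − Σ(ρt)_2) / ρ_m.
Σt_1 = 33.1 km; Σt_2 = 30.32 km; Σ(ρt)_1 = 93409; Σ(ρt)_2 = 87396.2 (in km·kg/m³).
e = (33.1 − 30.32) − (93409 − 87396.2) / 3300 = 0.958 km.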